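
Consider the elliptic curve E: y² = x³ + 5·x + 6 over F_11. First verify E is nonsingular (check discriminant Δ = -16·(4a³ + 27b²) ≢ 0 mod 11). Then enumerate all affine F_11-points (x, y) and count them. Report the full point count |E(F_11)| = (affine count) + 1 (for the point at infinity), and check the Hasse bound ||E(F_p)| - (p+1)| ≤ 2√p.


Affine points = {(1, 1), (1, 10), (3, 2), (3, 9), (10, 0)}; affine count = 5; |E(F_11)| = 6.

Discriminant check: Δ ∝ 4a³ + 27b² = 4·5³ + 27·6² = 4·125 + 27·36 ≡ 9 (mod 11). Nonzero ⇒ E is nonsingular.
For each x ∈ F_11, compute rhs = x³ + 5·x + 6 mod 11, then count y ∈ F_11 with y² ≡ rhs.
  x = 0: rhs = 6, matching y values: none (0 points).
  x = 1: rhs = 1, matching y values: 1, 10 (2 points).
  x = 2: rhs = 2, matching y values: none (0 points).
  x = 3: rhs = 4, matching y values: 2, 9 (2 points).
  x = 4: rhs = 2, matching y values: none (0 points).
  x = 5: rhs = 2, matching y values: none (0 points).
  x = 6: rhs = 10, matching y values: none (0 points).
  x = 7: rhs = 10, matching y values: none (0 points).
  x = 8: rhs = 8, matching y values: none (0 points).
  x = 9: rhs = 10, matching y values: none (0 points).
  x = 10: rhs = 0, matching y values: 0 (1 points).
Total affine count: 5.
Full point count |E(F_11)| = 5 + 1 = 6.
Hasse bound: |6 − (11+1)| = |-6| = 6 ≤ 2√11 ≈ 6.6332 ✓.


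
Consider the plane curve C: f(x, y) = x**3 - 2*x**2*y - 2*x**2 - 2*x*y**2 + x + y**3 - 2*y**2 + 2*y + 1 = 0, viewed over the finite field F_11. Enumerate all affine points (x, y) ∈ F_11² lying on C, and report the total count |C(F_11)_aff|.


Affine F_11-points: {(2, 6), (4, 2), (5, 1), (5, 2), (5, 9), (6, 7), (7, 0), (8, 2), (9, 4), (10, 9)}; count = 10.

For each of the 121 pairs (x, y) ∈ F_11², evaluate f(x, y) mod 11. Record the zeros.
  x = 0: [0↦1, 1↦2, 2↦5, 3↦5, 4↦8, 5↦9, 6↦3, 7↦7, 8↦5, 9↦3, 10↦7]  zeros at y ∈ ∅
  x = 1: [0↦1, 1↦9, 2↦4, 3↦3, 4↦1, 5↦4, 6↦7, 7↦5, 8↦4, 9↦10, 10↦7]  zeros at y ∈ ∅
  x = 2: [0↦3, 1↦3, 2↦8, 3↦2, 4↦2, 5↦3, 6↦0, 7↦10, 8↦6, 9↦5, 10↦2]  zeros at y ∈ {6}
  x = 3: [0↦2, 1↦1, 2↦1, 3↦8, 4↦6, 5↦1, 6↦10, 7↦6, 8↦6, 9↦5, 10↦9]  zeros at y ∈ ∅
  x = 4: [0↦4, 1↦9, 2↦0, 3↦5, 4↦8, 5↦4, 6↦10, 7↦10, 8↦10, 9↦5, 10↦1]  zeros at y ∈ {2}
  x = 5: [0↦4, 1↦0, 2↦0, 3↦10, 4↦3, 5↦7, 6↦6, 7↦6, 8↦2, 9↦0, 10↦6]  zeros at y ∈ {1, 2, 9}
  x = 6: [0↦8, 1↦2, 2↦7, 3↦7, 4↦8, 5↦5, 6↦4, 7↦0, 8↦10, 9↦7, 10↦8]  zeros at y ∈ {7}
  x = 7: [0↦0, 1↦10, 2↦5, 3↦2, 4↦7, 5↦4, 6↦10, 7↦9, 8↦7, 9↦10, 10↦2]  zeros at y ∈ {0}
  x = 8: [0↦8, 1↦8, 2↦0, 3↦1, 4↦6, 5↦10, 6↦8, 7↦6, 8↦10, 9↦4, 10↦5]  zeros at y ∈ {2}
  x = 9: [0↦5, 1↦2, 2↦9, 3↦10, 4↦0, 5↦7, 6↦4, 7↦8, 8↦3, 9↦6, 10↦1]  zeros at y ∈ {4}
  x = 10: [0↦8, 1↦9, 2↦5, 3↦2, 4↦6, 5↦1, 6↦4, 7↦10, 8↦3, 9↦0, 10↦7]  zeros at y ∈ {9}
Collecting zeros: affine points = {(2, 6), (4, 2), (5, 1), (5, 2), (5, 9), (6, 7), (7, 0), (8, 2), (9, 4), (10, 9)}.
Total count |C(F_11)_aff| = 10.


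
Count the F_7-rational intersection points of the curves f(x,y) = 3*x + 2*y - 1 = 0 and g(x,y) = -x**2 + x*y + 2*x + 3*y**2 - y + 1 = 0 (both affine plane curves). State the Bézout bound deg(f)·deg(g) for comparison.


Common zeros: {(5, 0)}; count = 1; Bézout bound = 2.

deg(f) = 1, deg(g) = 2, so Bézout bound = 2.
Scan x ∈ F_7. For each x, list the y ∈ F_7 with f(x, y) ≡ 0 and those with g(x, y) ≡ 0 (mod 7); the common zeros in that column are the intersection.
  x = 0: f ≡ 0 at y ∈ {4}; g ≡ 0 at y ∈ ∅; common: ∅.
  x = 1: f ≡ 0 at y ∈ {6}; g ≡ 0 at y ∈ {2, 5}; common: ∅.
  x = 2: f ≡ 0 at y ∈ {1}; g ≡ 0 at y ∈ ∅; common: ∅.
  x = 3: f ≡ 0 at y ∈ {3}; g ≡ 0 at y ∈ {2}; common: ∅.
  x = 4: f ≡ 0 at y ∈ {5}; g ≡ 0 at y ∈ {0, 6}; common: ∅.
  x = 5: f ≡ 0 at y ∈ {0}; g ≡ 0 at y ∈ {0, 1}; common: {0}.
  x = 6: f ≡ 0 at y ∈ {2}; g ≡ 0 at y ∈ {5}; common: ∅.
Collecting: common zeros = {(5, 0)}, so the count is 1.
Comparison with the Bézout bound: 1 ≤ 2 = deg(f)·deg(g), as expected for curves with no common component (the affine F_7-count falls short of the bound because intersections may lie at infinity, over extension fields, or carry multiplicity).


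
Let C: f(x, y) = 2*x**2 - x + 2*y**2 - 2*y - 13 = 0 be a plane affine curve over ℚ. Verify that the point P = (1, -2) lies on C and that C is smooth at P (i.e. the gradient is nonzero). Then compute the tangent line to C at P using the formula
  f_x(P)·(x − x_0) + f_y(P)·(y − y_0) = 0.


Tangent line at P: 3*x - 10*y - 23 = 0.

Step 1: f(1, -2) = 0, so P lies on C.
Step 2: partial derivatives
  f_x(x, y) = 4*x - 1, f_y(x, y) = 4*y - 2.
  f_x(P) = 3, f_y(P) = -10 (gradient nonzero, so P is smooth).
Step 3: tangent line at P: 3·(x − 1) + -10·(y − -2) = 0.
Expanding: 3*x - 10*y - 23 = 0.


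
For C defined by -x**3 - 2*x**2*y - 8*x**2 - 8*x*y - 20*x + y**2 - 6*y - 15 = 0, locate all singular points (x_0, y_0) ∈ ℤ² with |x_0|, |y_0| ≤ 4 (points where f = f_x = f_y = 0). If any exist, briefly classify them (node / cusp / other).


Singular points: {(-2, -1)}; classification: cusp.

Compute partial derivatives:
  f_x = -3*x**2 - 4*x*y - 16*x - 8*y - 20.
  f_y = -2*x**2 - 8*x + 2*y - 6.
Scan x_0 ∈ {−4, ..., 4}. For each x_0, f_y(x_0, y) is a polynomial in y; find its integer roots y ∈ {−4, ..., 4}, then test f_x and f at those candidates.
  x = -4: f_y(-4, y) = 2*y - 6; vanishes at y ∈ {3}. (-4, 3): f_x = 20 ≠ 0.
  x = -3: f_y(-3, y) = 2*y; vanishes at y ∈ {0}. (-3, 0): f_x = 1 ≠ 0.
  x = -2: f_y(-2, y) = 2*y + 2; vanishes at y ∈ {-1}. (-2, -1): f_x = 0, f = 0 — SINGULAR.
  x = -1: f_y(-1, y) = 2*y; vanishes at y ∈ {0}. (-1, 0): f_x = -7 ≠ 0.
  x = 0: f_y(0, y) = 2*y - 6; vanishes at y ∈ {3}. (0, 3): f_x = -44 ≠ 0.
  x = 1: f_y(1, y) = 2*y - 16; no integer root y with |y| ≤ 4.
  x = 2: f_y(2, y) = 2*y - 30; no integer root y with |y| ≤ 4.
  x = 3: f_y(3, y) = 2*y - 48; no integer root y with |y| ≤ 4.
  x = 4: f_y(4, y) = 2*y - 70; no integer root y with |y| ≤ 4.
Only singular point on the grid: (-2, -1).
Classify: substitute x = -2 + u, y = -1 + v and expand: f = -u**3 - 2*u**2*v + v**2.
No constant or linear terms (consistent with a singular point). Quadratic part: v**2. Cubic part: -u**3 - 2*u**2*v.
The quadratic part v**2 is a perfect square, so there is a single (double) tangent line v = 0, i.e. y = -1. Restricting the cubic part to that line (v = 0) leaves -u**3 ≠ 0, so f is not divisible by v and the branch is v² ≈ u**3 to lowest order — this is a cusp.
Classification: cusp.


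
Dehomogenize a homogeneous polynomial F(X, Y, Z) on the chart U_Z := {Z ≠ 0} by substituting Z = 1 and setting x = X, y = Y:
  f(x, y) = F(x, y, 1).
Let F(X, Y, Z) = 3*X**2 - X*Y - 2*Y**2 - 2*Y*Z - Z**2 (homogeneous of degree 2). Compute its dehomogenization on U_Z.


f(x, y) = 3*x**2 - x*y - 2*y**2 - 2*y - 1

On U_Z we set Z = 1. Each monomial c·X^i·Y^j·Z^k in F becomes c·x^i·y^j·1^k = c·x^i·y^j.
Substituting Z = 1: F(X, Y, 1) = 3*x**2 - x*y - 2*y**2 - 2*y - 1.
Note: deg(f) ≤ deg(F) = 2; strict inequality happens when F is divisible by Z (lost terms).


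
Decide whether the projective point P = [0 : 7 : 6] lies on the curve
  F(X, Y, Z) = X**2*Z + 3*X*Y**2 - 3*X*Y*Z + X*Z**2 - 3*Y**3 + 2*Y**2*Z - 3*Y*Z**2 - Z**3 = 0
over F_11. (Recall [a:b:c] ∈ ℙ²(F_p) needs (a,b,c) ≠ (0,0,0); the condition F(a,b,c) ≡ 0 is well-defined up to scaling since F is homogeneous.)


F(0,7,6) ≡ 6 (mod 11); P is NOT on the curve.

Evaluate F(0, 7, 6) term-by-term (mod 11).
  X**2*Z ↦ 1·0·1·6 = 0
  3*X*Y**2 ↦ 3·0·49·1 = 0
  -3*X*Y*Z ↦ -3·0·7·6 = 0
  X*Z**2 ↦ 1·0·1·36 = 0
  -3*Y**3 ↦ -3·1·343·1 = -1029
  2*Y**2*Z ↦ 2·1·49·6 = 588
  -3*Y*Z**2 ↦ -3·1·7·36 = -756
  -Z**3 ↦ -1·1·1·216 = -216
Sum: F(0, 7, 6) = (0) + (0) + (0) + (0) + (-1029) + (588) + (-756) + (-216) = -1413.
Reducing mod 11: -1413 ≡ 6 (mod 11).
Since F(a, b, c) ≡ 6 ≠ 0 (mod 11), P does NOT lie on the curve.


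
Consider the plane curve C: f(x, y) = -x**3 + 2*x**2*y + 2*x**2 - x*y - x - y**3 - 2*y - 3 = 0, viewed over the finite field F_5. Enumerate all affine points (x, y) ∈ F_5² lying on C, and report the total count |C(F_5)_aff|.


Affine F_5-points: {(0, 2), (0, 4), (1, 1), (2, 0), (2, 2), (2, 3), (3, 0), (4, 2)}; count = 8.

For each of the 25 pairs (x, y) ∈ F_5², evaluate f(x, y) mod 5. Record the zeros.
  x = 0: [0↦2, 1↦4, 2↦0, 3↦4, 4↦0]  zeros at y ∈ {2, 4}
  x = 1: [0↦2, 1↦0, 2↦2, 3↦2, 4↦4]  zeros at y ∈ {1}
  x = 2: [0↦0, 1↦3, 2↦0, 3↦0, 4↦2]  zeros at y ∈ {0, 2, 3}
  x = 3: [0↦0, 1↦2, 2↦3, 3↦2, 4↦3]  zeros at y ∈ {0}
  x = 4: [0↦1, 1↦1, 2↦0, 3↦2, 4↦1]  zeros at y ∈ {2}
Collecting zeros: affine points = {(0, 2), (0, 4), (1, 1), (2, 0), (2, 2), (2, 3), (3, 0), (4, 2)}.
Total count |C(F_5)_aff| = 8.


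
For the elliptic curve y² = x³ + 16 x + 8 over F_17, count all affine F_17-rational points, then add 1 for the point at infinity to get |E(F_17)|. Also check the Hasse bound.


Affine points = {(0, 5), (0, 12), (1, 5), (1, 12), (3, 7), (3, 10), (4, 0), (5, 3), (5, 14), (7, 2), (7, 15), (8, 6), (8, 11), (11, 6), (11, 11), (13, 4), (13, 13), (14, 1), (14, 16), (15, 6), (15, 11), (16, 5), (16, 12)}; affine count = 23; |E(F_17)| = 24.

Discriminant check: Δ ∝ 4a³ + 27b² = 4·16³ + 27·8² = 4·4096 + 27·64 ≡ 7 (mod 17). Nonzero ⇒ E is nonsingular.
For each x ∈ F_17, compute rhs = x³ + 16·x + 8 mod 17, then count y ∈ F_17 with y² ≡ rhs.
  x = 0: rhs = 8, matching y values: 5, 12 (2 points).
  x = 1: rhs = 8, matching y values: 5, 12 (2 points).
  x = 2: rhs = 14, matching y values: none (0 points).
  x = 3: rhs = 15, matching y values: 7, 10 (2 points).
  x = 4: rhs = 0, matching y values: 0 (1 points).
  x = 5: rhs = 9, matching y values: 3, 14 (2 points).
  x = 6: rhs = 14, matching y values: none (0 points).
  x = 7: rhs = 4, matching y values: 2, 15 (2 points).
  x = 8: rhs = 2, matching y values: 6, 11 (2 points).
  x = 9: rhs = 14, matching y values: none (0 points).
  x = 10: rhs = 12, matching y values: none (0 points).
  x = 11: rhs = 2, matching y values: 6, 11 (2 points).
  x = 12: rhs = 7, matching y values: none (0 points).
  x = 13: rhs = 16, matching y values: 4, 13 (2 points).
  x = 14: rhs = 1, matching y values: 1, 16 (2 points).
  x = 15: rhs = 2, matching y values: 6, 11 (2 points).
  x = 16: rhs = 8, matching y values: 5, 12 (2 points).
Total affine count: 23.
Full point count |E(F_17)| = 23 + 1 = 24.
Hasse bound: |24 − (17+1)| = |6| = 6 ≤ 2√17 ≈ 8.2462 ✓.


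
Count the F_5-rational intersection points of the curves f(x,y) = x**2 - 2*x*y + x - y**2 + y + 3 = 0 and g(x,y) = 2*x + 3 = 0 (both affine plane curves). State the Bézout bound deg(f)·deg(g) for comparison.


Common zeros: {(1, 0), (1, 4)}; count = 2; Bézout bound = 2.

deg(f) = 2, deg(g) = 1, so Bézout bound = 2.
Scan x ∈ F_5. For each x, list the y ∈ F_5 with f(x, y) ≡ 0 and those with g(x, y) ≡ 0 (mod 5); the common zeros in that column are the intersection.
  x = 0: f ≡ 0 at y ∈ ∅; g ≡ 0 at y ∈ ∅; common: ∅.
  x = 1: f ≡ 0 at y ∈ {0, 4}; g ≡ 0 at y ∈ {0, 1, 2, 3, 4}; common: {0, 4}.
  x = 2: f ≡ 0 at y ∈ {1}; g ≡ 0 at y ∈ ∅; common: ∅.
  x = 3: f ≡ 0 at y ∈ {0}; g ≡ 0 at y ∈ ∅; common: ∅.
  x = 4: f ≡ 0 at y ∈ {1, 2}; g ≡ 0 at y ∈ ∅; common: ∅.
Collecting: common zeros = {(1, 0), (1, 4)}, so the count is 2.
Comparison with the Bézout bound: 2 ≤ 2 = deg(f)·deg(g), as expected for curves with no common component (the bound is attained).


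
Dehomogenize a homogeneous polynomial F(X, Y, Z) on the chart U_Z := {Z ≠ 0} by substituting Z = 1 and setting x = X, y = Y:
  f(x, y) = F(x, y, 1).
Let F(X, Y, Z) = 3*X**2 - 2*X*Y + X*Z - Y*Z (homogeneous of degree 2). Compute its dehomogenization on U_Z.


f(x, y) = 3*x**2 - 2*x*y + x - y

On U_Z we set Z = 1. Each monomial c·X^i·Y^j·Z^k in F becomes c·x^i·y^j·1^k = c·x^i·y^j.
Substituting Z = 1: F(X, Y, 1) = 3*x**2 - 2*x*y + x - y.
Note: deg(f) ≤ deg(F) = 2; strict inequality happens when F is divisible by Z (lost terms).


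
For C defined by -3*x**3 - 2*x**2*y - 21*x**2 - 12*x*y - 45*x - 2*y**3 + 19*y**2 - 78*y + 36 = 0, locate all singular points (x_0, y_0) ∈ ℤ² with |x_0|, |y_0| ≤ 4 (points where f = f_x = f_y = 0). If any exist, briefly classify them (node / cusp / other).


Singular points: {(-3, 3)}; classification: cusp.

Compute partial derivatives:
  f_x = -9*x**2 - 4*x*y - 42*x - 12*y - 45.
  f_y = -2*x**2 - 12*x - 6*y**2 + 38*y - 78.
Scan x_0 ∈ {−4, ..., 4}. For each x_0, f_y(x_0, y) is a polynomial in y; find its integer roots y ∈ {−4, ..., 4}, then test f_x and f at those candidates.
  x = -4: f_y(-4, y) = -6*y**2 + 38*y - 62; no integer root y with |y| ≤ 4.
  x = -3: f_y(-3, y) = -6*y**2 + 38*y - 60; vanishes at y ∈ {3}. (-3, 3): f_x = 0, f = 0 — SINGULAR.
  x = -2: f_y(-2, y) = -6*y**2 + 38*y - 62; no integer root y with |y| ≤ 4.
  x = -1: f_y(-1, y) = -6*y**2 + 38*y - 68; no integer root y with |y| ≤ 4.
  x = 0: f_y(0, y) = -6*y**2 + 38*y - 78; no integer root y with |y| ≤ 4.
  x = 1: f_y(1, y) = -6*y**2 + 38*y - 92; no integer root y with |y| ≤ 4.
  x = 2: f_y(2, y) = -6*y**2 + 38*y - 110; no integer root y with |y| ≤ 4.
  x = 3: f_y(3, y) = -6*y**2 + 38*y - 132; no integer root y with |y| ≤ 4.
  x = 4: f_y(4, y) = -6*y**2 + 38*y - 158; no integer root y with |y| ≤ 4.
Only singular point on the grid: (-3, 3).
Classify: substitute x = -3 + u, y = 3 + v and expand: f = -3*u**3 - 2*u**2*v - 2*v**3 + v**2.
No constant or linear terms (consistent with a singular point). Quadratic part: v**2. Cubic part: -3*u**3 - 2*u**2*v - 2*v**3.
The quadratic part v**2 is a perfect square, so there is a single (double) tangent line v = 0, i.e. y = 3. Restricting the cubic part to that line (v = 0) leaves -3*u**3 ≠ 0, so f is not divisible by v and the branch is v² ≈ 3*u**3 to lowest order — this is a cusp.
Classification: cusp.


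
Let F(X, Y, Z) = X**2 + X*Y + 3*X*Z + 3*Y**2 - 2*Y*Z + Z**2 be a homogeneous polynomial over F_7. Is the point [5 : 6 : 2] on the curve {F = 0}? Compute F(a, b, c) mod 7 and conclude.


F(5,6,2) ≡ 5 (mod 7); P is NOT on the curve.

Evaluate F(5, 6, 2) term-by-term (mod 7).
  X**2 ↦ 1·25·1·1 = 25
  X*Y ↦ 1·5·6·1 = 30
  3*X*Z ↦ 3·5·1·2 = 30
  3*Y**2 ↦ 3·1·36·1 = 108
  -2*Y*Z ↦ -2·1·6·2 = -24
  Z**2 ↦ 1·1·1·4 = 4
Sum: F(5, 6, 2) = (25) + (30) + (30) + (108) + (-24) + (4) = 173.
Reducing mod 7: 173 ≡ 5 (mod 7).
Since F(a, b, c) ≡ 5 ≠ 0 (mod 7), P does NOT lie on the curve.


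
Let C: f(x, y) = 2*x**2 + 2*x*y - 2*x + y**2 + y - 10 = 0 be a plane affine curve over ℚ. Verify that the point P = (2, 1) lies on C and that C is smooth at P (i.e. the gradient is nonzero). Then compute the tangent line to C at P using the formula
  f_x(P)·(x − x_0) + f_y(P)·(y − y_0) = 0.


Tangent line at P: 8*x + 7*y - 23 = 0.

Step 1: f(2, 1) = 0, so P lies on C.
Step 2: partial derivatives
  f_x(x, y) = 4*x + 2*y - 2, f_y(x, y) = 2*x + 2*y + 1.
  f_x(P) = 8, f_y(P) = 7 (gradient nonzero, so P is smooth).
Step 3: tangent line at P: 8·(x − 2) + 7·(y − 1) = 0.
Expanding: 8*x + 7*y - 23 = 0.


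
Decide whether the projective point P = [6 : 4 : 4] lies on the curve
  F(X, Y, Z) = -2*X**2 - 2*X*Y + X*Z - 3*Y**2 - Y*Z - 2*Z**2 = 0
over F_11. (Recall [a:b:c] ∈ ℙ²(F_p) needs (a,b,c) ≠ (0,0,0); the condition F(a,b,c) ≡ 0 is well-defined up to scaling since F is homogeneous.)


F(6,4,4) ≡ 6 (mod 11); P is NOT on the curve.

Evaluate F(6, 4, 4) term-by-term (mod 11).
  -2*X**2 ↦ -2·36·1·1 = -72
  -2*X*Y ↦ -2·6·4·1 = -48
  X*Z ↦ 1·6·1·4 = 24
  -3*Y**2 ↦ -3·1·16·1 = -48
  -Y*Z ↦ -1·1·4·4 = -16
  -2*Z**2 ↦ -2·1·1·16 = -32
Sum: F(6, 4, 4) = (-72) + (-48) + (24) + (-48) + (-16) + (-32) = -192.
Reducing mod 11: -192 ≡ 6 (mod 11).
Since F(a, b, c) ≡ 6 ≠ 0 (mod 11), P does NOT lie on the curve.


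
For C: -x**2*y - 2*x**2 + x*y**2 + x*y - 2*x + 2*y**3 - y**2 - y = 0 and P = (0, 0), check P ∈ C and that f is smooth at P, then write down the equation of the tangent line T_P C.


Tangent line at P: -2*x - y = 0.

Step 1: f(0, 0) = 0, so P lies on C.
Step 2: partial derivatives
  f_x(x, y) = -2*x*y - 4*x + y**2 + y - 2, f_y(x, y) = -x**2 + 2*x*y + x + 6*y**2 - 2*y - 1.
  f_x(P) = -2, f_y(P) = -1 (gradient nonzero, so P is smooth).
Step 3: tangent line at P: -2·(x − 0) + -1·(y − 0) = 0.
Expanding: -2*x - y = 0.


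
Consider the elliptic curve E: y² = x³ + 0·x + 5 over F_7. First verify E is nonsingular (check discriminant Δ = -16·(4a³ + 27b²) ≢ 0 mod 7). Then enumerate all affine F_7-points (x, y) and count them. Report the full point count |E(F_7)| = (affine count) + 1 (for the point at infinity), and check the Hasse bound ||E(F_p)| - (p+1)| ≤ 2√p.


Affine points = {(3, 2), (3, 5), (5, 2), (5, 5), (6, 2), (6, 5)}; affine count = 6; |E(F_7)| = 7.

Discriminant check: Δ ∝ 4a³ + 27b² = 4·0³ + 27·5² = 4·0 + 27·25 ≡ 3 (mod 7). Nonzero ⇒ E is nonsingular.
For each x ∈ F_7, compute rhs = x³ + 0·x + 5 mod 7, then count y ∈ F_7 with y² ≡ rhs.
  x = 0: rhs = 5, matching y values: none (0 points).
  x = 1: rhs = 6, matching y values: none (0 points).
  x = 2: rhs = 6, matching y values: none (0 points).
  x = 3: rhs = 4, matching y values: 2, 5 (2 points).
  x = 4: rhs = 6, matching y values: none (0 points).
  x = 5: rhs = 4, matching y values: 2, 5 (2 points).
  x = 6: rhs = 4, matching y values: 2, 5 (2 points).
Total affine count: 6.
Full point count |E(F_7)| = 6 + 1 = 7.
Hasse bound: |7 − (7+1)| = |-1| = 1 ≤ 2√7 ≈ 5.2915 ✓.


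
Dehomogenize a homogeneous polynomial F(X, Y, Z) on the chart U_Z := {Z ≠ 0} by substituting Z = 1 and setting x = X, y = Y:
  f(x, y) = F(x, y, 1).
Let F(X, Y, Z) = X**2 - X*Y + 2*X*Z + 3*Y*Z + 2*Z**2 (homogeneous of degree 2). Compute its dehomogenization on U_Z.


f(x, y) = x**2 - x*y + 2*x + 3*y + 2

On U_Z we set Z = 1. Each monomial c·X^i·Y^j·Z^k in F becomes c·x^i·y^j·1^k = c·x^i·y^j.
Substituting Z = 1: F(X, Y, 1) = x**2 - x*y + 2*x + 3*y + 2.
Note: deg(f) ≤ deg(F) = 2; strict inequality happens when F is divisible by Z (lost terms).


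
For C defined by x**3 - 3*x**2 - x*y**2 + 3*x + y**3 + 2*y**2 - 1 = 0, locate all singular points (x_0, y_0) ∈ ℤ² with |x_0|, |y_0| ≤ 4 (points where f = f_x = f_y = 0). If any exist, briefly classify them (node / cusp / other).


Singular points: {(1, 0)}; classification: cusp.

Compute partial derivatives:
  f_x = 3*x**2 - 6*x - y**2 + 3.
  f_y = -2*x*y + 3*y**2 + 4*y.
Scan x_0 ∈ {−4, ..., 4}. For each x_0, f_y(x_0, y) is a polynomial in y; find its integer roots y ∈ {−4, ..., 4}, then test f_x and f at those candidates.
  x = -4: f_y(-4, y) = 3*y**2 + 12*y; vanishes at y ∈ {-4, 0}. (-4, -4): f_x = 59 ≠ 0; (-4, 0): f_x = 75 ≠ 0.
  x = -3: f_y(-3, y) = 3*y**2 + 10*y; vanishes at y ∈ {0}. (-3, 0): f_x = 48 ≠ 0.
  x = -2: f_y(-2, y) = 3*y**2 + 8*y; vanishes at y ∈ {0}. (-2, 0): f_x = 27 ≠ 0.
  x = -1: f_y(-1, y) = 3*y**2 + 6*y; vanishes at y ∈ {-2, 0}. (-1, -2): f_x = 8 ≠ 0; (-1, 0): f_x = 12 ≠ 0.
  x = 0: f_y(0, y) = 3*y**2 + 4*y; vanishes at y ∈ {0}. (0, 0): f_x = 3 ≠ 0.
  x = 1: f_y(1, y) = 3*y**2 + 2*y; vanishes at y ∈ {0}. (1, 0): f_x = 0, f = 0 — SINGULAR.
  x = 2: f_y(2, y) = 3*y**2; vanishes at y ∈ {0}. (2, 0): f_x = 3 ≠ 0.
  x = 3: f_y(3, y) = 3*y**2 - 2*y; vanishes at y ∈ {0}. (3, 0): f_x = 12 ≠ 0.
  x = 4: f_y(4, y) = 3*y**2 - 4*y; vanishes at y ∈ {0}. (4, 0): f_x = 27 ≠ 0.
Only singular point on the grid: (1, 0).
Classify: substitute x = 1 + u, y = 0 + v and expand: f = u**3 - u*v**2 + v**3 + v**2.
No constant or linear terms (consistent with a singular point). Quadratic part: v**2. Cubic part: u**3 - u*v**2 + v**3.
The quadratic part v**2 is a perfect square, so there is a single (double) tangent line v = 0, i.e. y = 0. Restricting the cubic part to that line (v = 0) leaves u**3 ≠ 0, so f is not divisible by v and the branch is v² ≈ -u**3 to lowest order — this is a cusp.
Classification: cusp.


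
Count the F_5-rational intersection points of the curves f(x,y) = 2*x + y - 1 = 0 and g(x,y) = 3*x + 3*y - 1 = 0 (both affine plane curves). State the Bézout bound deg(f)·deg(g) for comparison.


Common zeros: {(4, 3)}; count = 1; Bézout bound = 1.

deg(f) = 1, deg(g) = 1, so Bézout bound = 1.
Scan x ∈ F_5. For each x, list the y ∈ F_5 with f(x, y) ≡ 0 and those with g(x, y) ≡ 0 (mod 5); the common zeros in that column are the intersection.
  x = 0: f ≡ 0 at y ∈ {1}; g ≡ 0 at y ∈ {2}; common: ∅.
  x = 1: f ≡ 0 at y ∈ {4}; g ≡ 0 at y ∈ {1}; common: ∅.
  x = 2: f ≡ 0 at y ∈ {2}; g ≡ 0 at y ∈ {0}; common: ∅.
  x = 3: f ≡ 0 at y ∈ {0}; g ≡ 0 at y ∈ {4}; common: ∅.
  x = 4: f ≡ 0 at y ∈ {3}; g ≡ 0 at y ∈ {3}; common: {3}.
Collecting: common zeros = {(4, 3)}, so the count is 1.
Comparison with the Bézout bound: 1 ≤ 1 = deg(f)·deg(g), as expected for curves with no common component (the bound is attained).


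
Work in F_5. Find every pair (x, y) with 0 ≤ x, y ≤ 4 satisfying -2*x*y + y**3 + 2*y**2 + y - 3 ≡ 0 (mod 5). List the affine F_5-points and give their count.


Affine F_5-points: {(0, 2), (0, 3), (3, 1), (4, 4)}; count = 4.

For each of the 25 pairs (x, y) ∈ F_5², evaluate f(x, y) mod 5. Record the zeros.
  x = 0: [0↦2, 1↦1, 2↦0, 3↦0, 4↦2]  zeros at y ∈ {2, 3}
  x = 1: [0↦2, 1↦4, 2↦1, 3↦4, 4↦4]  zeros at y ∈ ∅
  x = 2: [0↦2, 1↦2, 2↦2, 3↦3, 4↦1]  zeros at y ∈ ∅
  x = 3: [0↦2, 1↦0, 2↦3, 3↦2, 4↦3]  zeros at y ∈ {1}
  x = 4: [0↦2, 1↦3, 2↦4, 3↦1, 4↦0]  zeros at y ∈ {4}
Collecting zeros: affine points = {(0, 2), (0, 3), (3, 1), (4, 4)}.
Total count |C(F_5)_aff| = 4.


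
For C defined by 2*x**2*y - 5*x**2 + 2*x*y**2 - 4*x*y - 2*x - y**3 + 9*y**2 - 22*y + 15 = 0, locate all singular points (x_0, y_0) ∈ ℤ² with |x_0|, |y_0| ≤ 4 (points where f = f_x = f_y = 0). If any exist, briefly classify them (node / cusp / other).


Singular points: {(-1, 2)}; classification: node.

Compute partial derivatives:
  f_x = 4*x*y - 10*x + 2*y**2 - 4*y - 2.
  f_y = 2*x**2 + 4*x*y - 4*x - 3*y**2 + 18*y - 22.
Scan x_0 ∈ {−4, ..., 4}. For each x_0, f_y(x_0, y) is a polynomial in y; find its integer roots y ∈ {−4, ..., 4}, then test f_x and f at those candidates.
  x = -4: f_y(-4, y) = -3*y**2 + 2*y + 26; no integer root y with |y| ≤ 4.
  x = -3: f_y(-3, y) = -3*y**2 + 6*y + 8; no integer root y with |y| ≤ 4.
  x = -2: f_y(-2, y) = -3*y**2 + 10*y - 6; no integer root y with |y| ≤ 4.
  x = -1: f_y(-1, y) = -3*y**2 + 14*y - 16; vanishes at y ∈ {2}. (-1, 2): f_x = 0, f = 0 — SINGULAR.
  x = 0: f_y(0, y) = -3*y**2 + 18*y - 22; no integer root y with |y| ≤ 4.
  x = 1: f_y(1, y) = -3*y**2 + 22*y - 24; no integer root y with |y| ≤ 4.
  x = 2: f_y(2, y) = -3*y**2 + 26*y - 22; no integer root y with |y| ≤ 4.
  x = 3: f_y(3, y) = -3*y**2 + 30*y - 16; no integer root y with |y| ≤ 4.
  x = 4: f_y(4, y) = -3*y**2 + 34*y - 6; no integer root y with |y| ≤ 4.
Only singular point on the grid: (-1, 2).
Classify: substitute x = -1 + u, y = 2 + v and expand: f = 2*u**2*v - u**2 + 2*u*v**2 - v**3 + v**2.
No constant or linear terms (consistent with a singular point). Quadratic part: -u**2 + v**2. Cubic part: 2*u**2*v + 2*u*v**2 - v**3.
The quadratic part v**2 - u**2 = (v − u)(v + u) splits into two distinct linear factors, so there are two distinct tangent lines y − 2 = ±(x − -1) — this is a node (ordinary double point).
Classification: node.


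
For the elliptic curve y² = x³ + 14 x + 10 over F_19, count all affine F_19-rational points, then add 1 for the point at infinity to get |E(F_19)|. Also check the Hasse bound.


Affine points = {(1, 5), (1, 14), (4, 4), (4, 15), (6, 5), (6, 14), (8, 8), (8, 11), (12, 5), (12, 14), (14, 9), (14, 10), (15, 2), (15, 17), (16, 6), (16, 13)}; affine count = 16; |E(F_19)| = 17.

Discriminant check: Δ ∝ 4a³ + 27b² = 4·14³ + 27·10² = 4·2744 + 27·100 ≡ 15 (mod 19). Nonzero ⇒ E is nonsingular.
For each x ∈ F_19, compute rhs = x³ + 14·x + 10 mod 19, then count y ∈ F_19 with y² ≡ rhs.
  x = 0: rhs = 10, matching y values: none (0 points).
  x = 1: rhs = 6, matching y values: 5, 14 (2 points).
  x = 2: rhs = 8, matching y values: none (0 points).
  x = 3: rhs = 3, matching y values: none (0 points).
  x = 4: rhs = 16, matching y values: 4, 15 (2 points).
  x = 5: rhs = 15, matching y values: none (0 points).
  x = 6: rhs = 6, matching y values: 5, 14 (2 points).
  x = 7: rhs = 14, matching y values: none (0 points).
  x = 8: rhs = 7, matching y values: 8, 11 (2 points).
  x = 9: rhs = 10, matching y values: none (0 points).
  x = 10: rhs = 10, matching y values: none (0 points).
  x = 11: rhs = 13, matching y values: none (0 points).
  x = 12: rhs = 6, matching y values: 5, 14 (2 points).
  x = 13: rhs = 14, matching y values: none (0 points).
  x = 14: rhs = 5, matching y values: 9, 10 (2 points).
  x = 15: rhs = 4, matching y values: 2, 17 (2 points).
  x = 16: rhs = 17, matching y values: 6, 13 (2 points).
  x = 17: rhs = 12, matching y values: none (0 points).
  x = 18: rhs = 14, matching y values: none (0 points).
Total affine count: 16.
Full point count |E(F_19)| = 16 + 1 = 17.
Hasse bound: |17 − (19+1)| = |-3| = 3 ≤ 2√19 ≈ 8.7178 ✓.


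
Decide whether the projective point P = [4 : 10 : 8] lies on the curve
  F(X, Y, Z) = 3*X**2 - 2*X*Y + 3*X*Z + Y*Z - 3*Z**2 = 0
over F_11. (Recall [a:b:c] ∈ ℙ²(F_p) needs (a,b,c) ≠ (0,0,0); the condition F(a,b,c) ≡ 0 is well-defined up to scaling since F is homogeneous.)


F(4,10,8) ≡ 7 (mod 11); P is NOT on the curve.

Evaluate F(4, 10, 8) term-by-term (mod 11).
  3*X**2 ↦ 3·16·1·1 = 48
  -2*X*Y ↦ -2·4·10·1 = -80
  3*X*Z ↦ 3·4·1·8 = 96
  Y*Z ↦ 1·1·10·8 = 80
  -3*Z**2 ↦ -3·1·1·64 = -192
Sum: F(4, 10, 8) = (48) + (-80) + (96) + (80) + (-192) = -48.
Reducing mod 11: -48 ≡ 7 (mod 11).
Since F(a, b, c) ≡ 7 ≠ 0 (mod 11), P does NOT lie on the curve.


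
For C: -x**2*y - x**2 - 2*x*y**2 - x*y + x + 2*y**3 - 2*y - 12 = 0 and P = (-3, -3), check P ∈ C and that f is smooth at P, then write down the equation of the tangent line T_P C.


Tangent line at P: -26*x + 10*y - 48 = 0.

Step 1: f(-3, -3) = 0, so P lies on C.
Step 2: partial derivatives
  f_x(x, y) = -2*x*y - 2*x - 2*y**2 - y + 1, f_y(x, y) = -x**2 - 4*x*y - x + 6*y**2 - 2.
  f_x(P) = -26, f_y(P) = 10 (gradient nonzero, so P is smooth).
Step 3: tangent line at P: -26·(x − -3) + 10·(y − -3) = 0.
Expanding: -26*x + 10*y - 48 = 0.


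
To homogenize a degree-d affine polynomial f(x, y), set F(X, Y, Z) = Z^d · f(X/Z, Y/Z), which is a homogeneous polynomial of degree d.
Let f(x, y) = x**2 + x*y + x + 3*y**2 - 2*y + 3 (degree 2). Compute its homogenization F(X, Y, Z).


F(X, Y, Z) = X**2 + X*Y + X*Z + 3*Y**2 - 2*Y*Z + 3*Z**2

deg(f) = 2.
Substitute x = X/Z, y = Y/Z into f, then multiply by Z^2.
  monomial 1·x^2·y^0 ↦ 1·X^2·Y^0·Z^0.
  monomial 1·x^1·y^1 ↦ 1·X^1·Y^1·Z^0.
  monomial 1·x^1·y^0 ↦ 1·X^1·Y^0·Z^1.
  monomial 3·x^0·y^2 ↦ 3·X^0·Y^2·Z^0.
  monomial -2·x^0·y^1 ↦ -2·X^0·Y^1·Z^1.
  monomial 3·x^0·y^0 ↦ 3·X^0·Y^0·Z^2.
Collecting: F(X, Y, Z) = X**2 + X*Y + X*Z + 3*Y**2 - 2*Y*Z + 3*Z**2.


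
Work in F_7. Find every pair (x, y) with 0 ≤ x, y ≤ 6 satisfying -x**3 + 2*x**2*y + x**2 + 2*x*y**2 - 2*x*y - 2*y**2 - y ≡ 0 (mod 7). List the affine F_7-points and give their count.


Affine F_7-points: {(0, 0), (0, 3), (1, 0), (4, 4), (4, 5)}; count = 5.

For each of the 49 pairs (x, y) ∈ F_7², evaluate f(x, y) mod 7. Record the zeros.
  x = 0: [0↦0, 1↦4, 2↦4, 3↦0, 4↦6, 5↦1, 6↦6]  zeros at y ∈ {0, 3}
  x = 1: [0↦0, 1↦6, 2↦5, 3↦4, 4↦3, 5↦2, 6↦1]  zeros at y ∈ {0}
  x = 2: [0↦3, 1↦1, 2↦3, 3↦2, 4↦5, 5↦5, 6↦2]  zeros at y ∈ ∅
  x = 3: [0↦3, 1↦4, 2↦6, 3↦2, 4↦6, 5↦4, 6↦3]  zeros at y ∈ ∅
  x = 4: [0↦1, 1↦2, 2↦1, 3↦5, 4↦0, 5↦0, 6↦5]  zeros at y ∈ {4, 5}
  x = 5: [0↦5, 1↦3, 2↦3, 3↦5, 4↦2, 5↦1, 6↦2]  zeros at y ∈ ∅
  x = 6: [0↦2, 1↦1, 2↦6, 3↦3, 4↦6, 5↦1, 6↦2]  zeros at y ∈ ∅
Collecting zeros: affine points = {(0, 0), (0, 3), (1, 0), (4, 4), (4, 5)}.
Total count |C(F_7)_aff| = 5.


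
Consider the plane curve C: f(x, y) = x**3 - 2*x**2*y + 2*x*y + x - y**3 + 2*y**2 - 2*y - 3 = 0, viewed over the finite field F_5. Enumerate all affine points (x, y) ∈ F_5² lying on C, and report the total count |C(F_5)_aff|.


Affine F_5-points: {(1, 2), (2, 2), (2, 3), (4, 0), (4, 1)}; count = 5.

For each of the 25 pairs (x, y) ∈ F_5², evaluate f(x, y) mod 5. Record the zeros.
  x = 0: [0↦2, 1↦1, 2↦3, 3↦2, 4↦2]  zeros at y ∈ ∅
  x = 1: [0↦4, 1↦3, 2↦0, 3↦4, 4↦4]  zeros at y ∈ {2}
  x = 2: [0↦2, 1↦2, 2↦0, 3↦0, 4↦1]  zeros at y ∈ {2, 3}
  x = 3: [0↦2, 1↦4, 2↦4, 3↦1, 4↦4]  zeros at y ∈ ∅
  x = 4: [0↦0, 1↦0, 2↦3, 3↦3, 4↦4]  zeros at y ∈ {0, 1}
Collecting zeros: affine points = {(1, 2), (2, 2), (2, 3), (4, 0), (4, 1)}.
Total count |C(F_5)_aff| = 5.


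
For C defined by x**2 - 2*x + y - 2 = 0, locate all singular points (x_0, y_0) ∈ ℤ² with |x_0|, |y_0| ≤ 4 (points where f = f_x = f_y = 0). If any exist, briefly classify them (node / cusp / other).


No singular points in the scanned grid; C is smooth there.

Compute partial derivatives:
  f_x = 2*x - 2.
  f_y = 1.
f_y = 1 is a nonzero constant, so f_y never vanishes: no point (x, y) can satisfy f = f_x = f_y = 0. In particular no (x, y) ∈ {−4, ..., 4}² is singular; the curve is smooth.


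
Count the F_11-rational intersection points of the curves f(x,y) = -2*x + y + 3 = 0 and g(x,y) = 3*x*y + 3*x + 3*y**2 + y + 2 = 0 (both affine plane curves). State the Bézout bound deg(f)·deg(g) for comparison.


Common zeros: {(4, 5), (8, 2)}; count = 2; Bézout bound = 2.

deg(f) = 1, deg(g) = 2, so Bézout bound = 2.
Scan x ∈ F_11. For each x, list the y ∈ F_11 with f(x, y) ≡ 0 and those with g(x, y) ≡ 0 (mod 11); the common zeros in that column are the intersection.
  x = 0: f ≡ 0 at y ∈ {8}; g ≡ 0 at y ∈ ∅; common: ∅.
  x = 1: f ≡ 0 at y ∈ {10}; g ≡ 0 at y ∈ {3}; common: ∅.
  x = 2: f ≡ 0 at y ∈ {1}; g ≡ 0 at y ∈ ∅; common: ∅.
  x = 3: f ≡ 0 at y ∈ {3}; g ≡ 0 at y ∈ {0, 4}; common: ∅.
  x = 4: f ≡ 0 at y ∈ {5}; g ≡ 0 at y ∈ {5, 9}; common: {5}.
  x = 5: f ≡ 0 at y ∈ {7}; g ≡ 0 at y ∈ ∅; common: ∅.
  x = 6: f ≡ 0 at y ∈ {9}; g ≡ 0 at y ∈ {6}; common: ∅.
  x = 7: f ≡ 0 at y ∈ {0}; g ≡ 0 at y ∈ ∅; common: ∅.
  x = 8: f ≡ 0 at y ∈ {2}; g ≡ 0 at y ∈ {2, 8}; common: {2}.
  x = 9: f ≡ 0 at y ∈ {4}; g ≡ 0 at y ∈ ∅; common: ∅.
  x = 10: f ≡ 0 at y ∈ {6}; g ≡ 0 at y ∈ {1, 7}; common: ∅.
Collecting: common zeros = {(4, 5), (8, 2)}, so the count is 2.
Comparison with the Bézout bound: 2 ≤ 2 = deg(f)·deg(g), as expected for curves with no common component (the bound is attained).


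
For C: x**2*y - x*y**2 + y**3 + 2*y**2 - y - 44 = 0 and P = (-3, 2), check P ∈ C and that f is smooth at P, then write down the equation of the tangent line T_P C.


Tangent line at P: -16*x + 40*y - 128 = 0.

Step 1: f(-3, 2) = 0, so P lies on C.
Step 2: partial derivatives
  f_x(x, y) = 2*x*y - y**2, f_y(x, y) = x**2 - 2*x*y + 3*y**2 + 4*y - 1.
  f_x(P) = -16, f_y(P) = 40 (gradient nonzero, so P is smooth).
Step 3: tangent line at P: -16·(x − -3) + 40·(y − 2) = 0.
Expanding: -16*x + 40*y - 128 = 0.


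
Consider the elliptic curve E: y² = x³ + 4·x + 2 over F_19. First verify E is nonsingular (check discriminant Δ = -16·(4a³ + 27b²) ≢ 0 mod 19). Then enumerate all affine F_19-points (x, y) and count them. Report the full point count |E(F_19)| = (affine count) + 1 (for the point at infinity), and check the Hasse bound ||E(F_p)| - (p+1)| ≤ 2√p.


Affine points = {(1, 8), (1, 11), (4, 5), (4, 14), (9, 8), (9, 11), (10, 4), (10, 15), (11, 3), (11, 16), (12, 7), (12, 12), (13, 3), (13, 16), (14, 3), (14, 16), (15, 6), (15, 13), (16, 1), (16, 18), (17, 9), (17, 10), (18, 4), (18, 15)}; affine count = 24; |E(F_19)| = 25.

Discriminant check: Δ ∝ 4a³ + 27b² = 4·4³ + 27·2² = 4·64 + 27·4 ≡ 3 (mod 19). Nonzero ⇒ E is nonsingular.
For each x ∈ F_19, compute rhs = x³ + 4·x + 2 mod 19, then count y ∈ F_19 with y² ≡ rhs.
  x = 0: rhs = 2, matching y values: none (0 points).
  x = 1: rhs = 7, matching y values: 8, 11 (2 points).
  x = 2: rhs = 18, matching y values: none (0 points).
  x = 3: rhs = 3, matching y values: none (0 points).
  x = 4: rhs = 6, matching y values: 5, 14 (2 points).
  x = 5: rhs = 14, matching y values: none (0 points).
  x = 6: rhs = 14, matching y values: none (0 points).
  x = 7: rhs = 12, matching y values: none (0 points).
  x = 8: rhs = 14, matching y values: none (0 points).
  x = 9: rhs = 7, matching y values: 8, 11 (2 points).
  x = 10: rhs = 16, matching y values: 4, 15 (2 points).
  x = 11: rhs = 9, matching y values: 3, 16 (2 points).
  x = 12: rhs = 11, matching y values: 7, 12 (2 points).
  x = 13: rhs = 9, matching y values: 3, 16 (2 points).
  x = 14: rhs = 9, matching y values: 3, 16 (2 points).
  x = 15: rhs = 17, matching y values: 6, 13 (2 points).
  x = 16: rhs = 1, matching y values: 1, 18 (2 points).
  x = 17: rhs = 5, matching y values: 9, 10 (2 points).
  x = 18: rhs = 16, matching y values: 4, 15 (2 points).
Total affine count: 24.
Full point count |E(F_19)| = 24 + 1 = 25.
Hasse bound: |25 − (19+1)| = |5| = 5 ≤ 2√19 ≈ 8.7178 ✓.


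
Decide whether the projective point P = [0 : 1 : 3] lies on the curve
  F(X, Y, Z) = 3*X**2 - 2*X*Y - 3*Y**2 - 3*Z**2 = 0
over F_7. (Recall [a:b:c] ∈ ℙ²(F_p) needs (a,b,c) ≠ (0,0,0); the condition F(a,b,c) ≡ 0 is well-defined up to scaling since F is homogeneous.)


F(0,1,3) ≡ 5 (mod 7); P is NOT on the curve.

Evaluate F(0, 1, 3) term-by-term (mod 7).
  3*X**2 ↦ 3·0·1·1 = 0
  -2*X*Y ↦ -2·0·1·1 = 0
  -3*Y**2 ↦ -3·1·1·1 = -3
  -3*Z**2 ↦ -3·1·1·9 = -27
Sum: F(0, 1, 3) = (0) + (0) + (-3) + (-27) = -30.
Reducing mod 7: -30 ≡ 5 (mod 7).
Since F(a, b, c) ≡ 5 ≠ 0 (mod 7), P does NOT lie on the curve.


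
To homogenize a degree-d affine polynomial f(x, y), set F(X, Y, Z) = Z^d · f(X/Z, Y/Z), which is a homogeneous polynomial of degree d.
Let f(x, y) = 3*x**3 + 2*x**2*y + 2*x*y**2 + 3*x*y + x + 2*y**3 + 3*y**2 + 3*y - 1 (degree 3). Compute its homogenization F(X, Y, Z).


F(X, Y, Z) = 3*X**3 + 2*X**2*Y + 2*X*Y**2 + 3*X*Y*Z + X*Z**2 + 2*Y**3 + 3*Y**2*Z + 3*Y*Z**2 - Z**3

deg(f) = 3.
Substitute x = X/Z, y = Y/Z into f, then multiply by Z^3.
  monomial 3·x^3·y^0 ↦ 3·X^3·Y^0·Z^0.
  monomial 2·x^2·y^1 ↦ 2·X^2·Y^1·Z^0.
  monomial 2·x^1·y^2 ↦ 2·X^1·Y^2·Z^0.
  monomial 3·x^1·y^1 ↦ 3·X^1·Y^1·Z^1.
  monomial 1·x^1·y^0 ↦ 1·X^1·Y^0·Z^2.
  monomial 2·x^0·y^3 ↦ 2·X^0·Y^3·Z^0.
  monomial 3·x^0·y^2 ↦ 3·X^0·Y^2·Z^1.
  monomial 3·x^0·y^1 ↦ 3·X^0·Y^1·Z^2.
  monomial -1·x^0·y^0 ↦ -1·X^0·Y^0·Z^3.
Collecting: F(X, Y, Z) = 3*X**3 + 2*X**2*Y + 2*X*Y**2 + 3*X*Y*Z + X*Z**2 + 2*Y**3 + 3*Y**2*Z + 3*Y*Z**2 - Z**3.


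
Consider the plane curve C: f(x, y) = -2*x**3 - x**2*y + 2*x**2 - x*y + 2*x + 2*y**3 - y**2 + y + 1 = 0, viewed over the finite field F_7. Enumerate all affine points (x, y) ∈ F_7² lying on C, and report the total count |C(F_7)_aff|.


Affine F_7-points: {(0, 3), (0, 5), (2, 1), (3, 6), (4, 1), (5, 0), (5, 1), (5, 3), (6, 4)}; count = 9.

For each of the 49 pairs (x, y) ∈ F_7², evaluate f(x, y) mod 7. Record the zeros.
  x = 0: [0↦1, 1↦3, 2↦1, 3↦0, 4↦5, 5↦0, 6↦4]  zeros at y ∈ {3, 5}
  x = 1: [0↦3, 1↦3, 2↦6, 3↦3, 4↦6, 5↦6, 6↦1]  zeros at y ∈ ∅
  x = 2: [0↦4, 1↦0, 2↦6, 3↦6, 4↦5, 5↦1, 6↦6]  zeros at y ∈ {1}
  x = 3: [0↦6, 1↦3, 2↦3, 3↦4, 4↦4, 5↦1, 6↦0]  zeros at y ∈ {6}
  x = 4: [0↦4, 1↦0, 2↦6, 3↦6, 4↦5, 5↦1, 6↦6]  zeros at y ∈ {1}
  x = 5: [0↦0, 1↦0, 2↦3, 3↦0, 4↦3, 5↦3, 6↦5]  zeros at y ∈ {0, 1, 3}
  x = 6: [0↦3, 1↦5, 2↦3, 3↦2, 4↦0, 5↦2, 6↦6]  zeros at y ∈ {4}
Collecting zeros: affine points = {(0, 3), (0, 5), (2, 1), (3, 6), (4, 1), (5, 0), (5, 1), (5, 3), (6, 4)}.
Total count |C(F_7)_aff| = 9.


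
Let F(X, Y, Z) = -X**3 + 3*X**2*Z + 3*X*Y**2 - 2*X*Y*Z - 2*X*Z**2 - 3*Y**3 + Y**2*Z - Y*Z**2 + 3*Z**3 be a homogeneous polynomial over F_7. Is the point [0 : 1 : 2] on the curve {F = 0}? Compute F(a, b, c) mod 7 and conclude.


F(0,1,2) ≡ 5 (mod 7); P is NOT on the curve.

Evaluate F(0, 1, 2) term-by-term (mod 7).
  -X**3 ↦ -1·0·1·1 = 0
  3*X**2*Z ↦ 3·0·1·2 = 0
  3*X*Y**2 ↦ 3·0·1·1 = 0
  -2*X*Y*Z ↦ -2·0·1·2 = 0
  -2*X*Z**2 ↦ -2·0·1·4 = 0
  -3*Y**3 ↦ -3·1·1·1 = -3
  Y**2*Z ↦ 1·1·1·2 = 2
  -Y*Z**2 ↦ -1·1·1·4 = -4
  3*Z**3 ↦ 3·1·1·8 = 24
Sum: F(0, 1, 2) = (0) + (0) + (0) + (0) + (0) + (-3) + (2) + (-4) + (24) = 19.
Reducing mod 7: 19 ≡ 5 (mod 7).
Since F(a, b, c) ≡ 5 ≠ 0 (mod 7), P does NOT lie on the curve.


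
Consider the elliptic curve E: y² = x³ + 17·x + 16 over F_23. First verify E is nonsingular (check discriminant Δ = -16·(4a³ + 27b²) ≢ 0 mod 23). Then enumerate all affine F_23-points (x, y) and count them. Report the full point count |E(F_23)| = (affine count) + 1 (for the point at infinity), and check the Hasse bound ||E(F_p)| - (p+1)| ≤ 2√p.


Affine points = {(0, 4), (0, 19), (2, 9), (2, 14), (3, 5), (3, 18), (6, 9), (6, 14), (7, 8), (7, 15), (9, 1), (9, 22), (10, 6), (10, 17), (11, 4), (11, 19), (12, 4), (12, 19), (14, 10), (14, 13), (15, 9), (15, 14), (18, 6), (18, 17)}; affine count = 24; |E(F_23)| = 25.

Discriminant check: Δ ∝ 4a³ + 27b² = 4·17³ + 27·16² = 4·4913 + 27·256 ≡ 22 (mod 23). Nonzero ⇒ E is nonsingular.
For each x ∈ F_23, compute rhs = x³ + 17·x + 16 mod 23, then count y ∈ F_23 with y² ≡ rhs.
  x = 0: rhs = 16, matching y values: 4, 19 (2 points).
  x = 1: rhs = 11, matching y values: none (0 points).
  x = 2: rhs = 12, matching y values: 9, 14 (2 points).
  x = 3: rhs = 2, matching y values: 5, 18 (2 points).
  x = 4: rhs = 10, matching y values: none (0 points).
  x = 5: rhs = 19, matching y values: none (0 points).
  x = 6: rhs = 12, matching y values: 9, 14 (2 points).
  x = 7: rhs = 18, matching y values: 8, 15 (2 points).
  x = 8: rhs = 20, matching y values: none (0 points).
  x = 9: rhs = 1, matching y values: 1, 22 (2 points).
  x = 10: rhs = 13, matching y values: 6, 17 (2 points).
  x = 11: rhs = 16, matching y values: 4, 19 (2 points).
  x = 12: rhs = 16, matching y values: 4, 19 (2 points).
  x = 13: rhs = 19, matching y values: none (0 points).
  x = 14: rhs = 8, matching y values: 10, 13 (2 points).
  x = 15: rhs = 12, matching y values: 9, 14 (2 points).
  x = 16: rhs = 14, matching y values: none (0 points).
  x = 17: rhs = 20, matching y values: none (0 points).
  x = 18: rhs = 13, matching y values: 6, 17 (2 points).
  x = 19: rhs = 22, matching y values: none (0 points).
  x = 20: rhs = 7, matching y values: none (0 points).
  x = 21: rhs = 20, matching y values: none (0 points).
  x = 22: rhs = 21, matching y values: none (0 points).
Total affine count: 24.
Full point count |E(F_23)| = 24 + 1 = 25.
Hasse bound: |25 − (23+1)| = |1| = 1 ≤ 2√23 ≈ 9.5917 ✓.


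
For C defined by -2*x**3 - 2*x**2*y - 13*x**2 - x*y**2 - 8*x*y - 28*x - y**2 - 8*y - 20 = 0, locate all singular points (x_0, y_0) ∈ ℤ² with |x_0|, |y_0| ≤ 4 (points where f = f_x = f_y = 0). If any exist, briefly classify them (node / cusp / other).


Singular points: {(-2, 0)}; classification: node.

Compute partial derivatives:
  f_x = -6*x**2 - 4*x*y - 26*x - y**2 - 8*y - 28.
  f_y = -2*x**2 - 2*x*y - 8*x - 2*y - 8.
Scan x_0 ∈ {−4, ..., 4}. For each x_0, f_y(x_0, y) is a polynomial in y; find its integer roots y ∈ {−4, ..., 4}, then test f_x and f at those candidates.
  x = -4: f_y(-4, y) = 6*y - 8; no integer root y with |y| ≤ 4.
  x = -3: f_y(-3, y) = 4*y - 2; no integer root y with |y| ≤ 4.
  x = -2: f_y(-2, y) = 2*y; vanishes at y ∈ {0}. (-2, 0): f_x = 0, f = 0 — SINGULAR.
  x = -1: f_y(-1, y) = -2; no integer root y with |y| ≤ 4.
  x = 0: f_y(0, y) = -2*y - 8; vanishes at y ∈ {-4}. (0, -4): f_x = -12 ≠ 0.
  x = 1: f_y(1, y) = -4*y - 18; no integer root y with |y| ≤ 4.
  x = 2: f_y(2, y) = -6*y - 32; no integer root y with |y| ≤ 4.
  x = 3: f_y(3, y) = -8*y - 50; no integer root y with |y| ≤ 4.
  x = 4: f_y(4, y) = -10*y - 72; no integer root y with |y| ≤ 4.
Only singular point on the grid: (-2, 0).
Classify: substitute x = -2 + u, y = 0 + v and expand: f = -2*u**3 - 2*u**2*v - u**2 - u*v**2 + v**2.
No constant or linear terms (consistent with a singular point). Quadratic part: -u**2 + v**2. Cubic part: -2*u**3 - 2*u**2*v - u*v**2.
The quadratic part v**2 - u**2 = (v − u)(v + u) splits into two distinct linear factors, so there are two distinct tangent lines y − 0 = ±(x − -2) — this is a node (ordinary double point).
Classification: node.
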